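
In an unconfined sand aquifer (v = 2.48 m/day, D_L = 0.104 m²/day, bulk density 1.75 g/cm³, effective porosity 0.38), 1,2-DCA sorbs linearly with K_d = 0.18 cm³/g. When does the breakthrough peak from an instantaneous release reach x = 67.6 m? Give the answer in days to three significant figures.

49.8 days

Retardation factor R = 1 + ρ_b·K_d/n = 1 + 1.75 × 0.18/0.38 = 1.829.
Sorption retards both mechanisms: v_R = v/R = 1.356 m/day, D_R = D/R = 0.05686 m²/day.
Peak time from v_R²t² + 2D_R t − x² = 0: t = (√(D_R² + v_R²x²) − D_R)/v_R².
√(D_R² + v_R²x²) = √(0.05686² + 1.356² × 67.6²) = 91.67; v_R² = 1.839.
t = (91.67 − 0.05686)/1.839 = 49.8 days.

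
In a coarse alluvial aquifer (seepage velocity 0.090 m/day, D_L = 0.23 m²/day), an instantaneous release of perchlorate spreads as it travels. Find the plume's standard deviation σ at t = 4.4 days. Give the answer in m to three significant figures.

1.42 m

Dispersive spreading gives a Gaussian with σ² = 2Dt; advection only shifts the center.
σ = √(2 × 0.23 × 4.4) = 1.42 m.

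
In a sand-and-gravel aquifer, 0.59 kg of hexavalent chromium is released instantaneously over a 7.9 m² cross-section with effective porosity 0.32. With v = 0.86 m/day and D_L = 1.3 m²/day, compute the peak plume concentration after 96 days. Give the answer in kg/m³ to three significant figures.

The peak of an instantaneous 1D plume sits at x = vt; there the Gaussian factor is 1 and C_max = M/(n_e·A·√(4πDt)), where n_e·A is the pore area the mass is dissolved in.
√(4πDt) = √(4π × 1.3 × 96) = 39.60 m, so C_max = 0.59/(0.32 × 7.9 × 39.60) = 0.00589 kg/m³.

0.00589 kg/m³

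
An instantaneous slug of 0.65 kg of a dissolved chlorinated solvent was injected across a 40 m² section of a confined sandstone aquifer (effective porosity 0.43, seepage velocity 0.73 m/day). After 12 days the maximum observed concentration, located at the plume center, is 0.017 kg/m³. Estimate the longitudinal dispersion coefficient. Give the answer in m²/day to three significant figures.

0.0328 m²/day

At the plume center C_max = M/(n_e·A·√(4πDt)), so D = M²/(4πt·(n_e·A·C_max)²).
n_e·A·C_max = 0.43 × 40 × 0.017 = 0.2924 kg/m.
D = 0.65²/(4π × 12 × 0.2924²) = 0.0328 m²/day.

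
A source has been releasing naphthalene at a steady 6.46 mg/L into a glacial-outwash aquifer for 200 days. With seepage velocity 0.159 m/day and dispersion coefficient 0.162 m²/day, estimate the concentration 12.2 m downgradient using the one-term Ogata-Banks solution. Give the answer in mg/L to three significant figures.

6.41 mg/L

For a continuous step input, C/C₀ ≈ ½·erfc((x−vt)/(2√(Dt))).
vt = 0.159 × 200 = 31.8 m and 2√(Dt) = 2√(0.162 × 200) = 11.38 m.
Argument (x−vt)/(2√(Dt)) = (12.2 − 31.8)/11.38 = -1.722; ½·erfc(-1.722) = 0.9926.
C = 6.46 × 0.9926 = 6.41 mg/L.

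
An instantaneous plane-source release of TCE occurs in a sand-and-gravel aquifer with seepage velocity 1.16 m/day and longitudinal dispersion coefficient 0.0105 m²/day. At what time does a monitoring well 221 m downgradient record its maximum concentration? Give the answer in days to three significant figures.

191 days

For the 1D instantaneous-source solution, setting ∂C/∂t = 0 at fixed x gives v²t² + 2Dt − x² = 0, so t = (√(D² + v²x²) − D)/v².
√(D² + v²x²) = √(0.0105² + 1.16² × 221²) = 256.4; v² = 1.3456.
t = (256.4 − 0.0105)/1.3456 = 191 days (vs. the pure-advection estimate x/v = 191 d).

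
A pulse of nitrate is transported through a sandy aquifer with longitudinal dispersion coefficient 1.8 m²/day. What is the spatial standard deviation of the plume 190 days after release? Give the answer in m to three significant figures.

26.2 m

Dispersive spreading gives a Gaussian with σ² = 2Dt; advection only shifts the center.
σ = √(2 × 1.8 × 190) = 26.2 m.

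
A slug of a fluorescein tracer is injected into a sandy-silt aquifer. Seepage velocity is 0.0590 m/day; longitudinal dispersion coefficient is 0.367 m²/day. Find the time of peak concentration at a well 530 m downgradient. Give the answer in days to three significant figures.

For the 1D instantaneous-source solution, setting ∂C/∂t = 0 at fixed x gives v²t² + 2Dt − x² = 0, so t = (√(D² + v²x²) − D)/v².
√(D² + v²x²) = √(0.367² + 0.0590² × 530²) = 31.27; v² = 0.003481.
t = (31.27 − 0.367)/0.003481 = 8880 days (vs. the pure-advection estimate x/v = 8980 d).

8880 days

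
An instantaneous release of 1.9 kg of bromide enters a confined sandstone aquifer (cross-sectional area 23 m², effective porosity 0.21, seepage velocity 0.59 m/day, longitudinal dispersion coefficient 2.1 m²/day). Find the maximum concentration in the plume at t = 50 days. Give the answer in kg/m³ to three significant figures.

0.0108 kg/m³

The peak of an instantaneous 1D plume sits at x = vt; there the Gaussian factor is 1 and C_max = M/(n_e·A·√(4πDt)), where n_e·A is the pore area the mass is dissolved in.
√(4πDt) = √(4π × 2.1 × 50) = 36.32 m, so C_max = 1.9/(0.21 × 23 × 36.32) = 0.0108 kg/m³.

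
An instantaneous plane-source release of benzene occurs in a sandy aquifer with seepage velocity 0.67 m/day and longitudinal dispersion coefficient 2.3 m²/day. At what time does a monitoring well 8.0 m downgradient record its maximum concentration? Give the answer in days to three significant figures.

For the 1D instantaneous-source solution, setting ∂C/∂t = 0 at fixed x gives v²t² + 2Dt − x² = 0, so t = (√(D² + v²x²) − D)/v².
√(D² + v²x²) = √(2.3² + 0.67² × 8.0²) = 5.833; v² = 0.4489.
t = (5.833 − 2.3)/0.4489 = 7.87 days (vs. the pure-advection estimate x/v = 11.9 d).

7.87 days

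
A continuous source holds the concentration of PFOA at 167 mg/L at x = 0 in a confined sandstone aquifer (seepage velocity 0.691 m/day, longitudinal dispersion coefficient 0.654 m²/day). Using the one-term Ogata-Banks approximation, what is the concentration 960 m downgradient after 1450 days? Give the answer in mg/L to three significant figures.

139 mg/L

For a continuous step input, C/C₀ ≈ ½·erfc((x−vt)/(2√(Dt))).
vt = 0.691 × 1450 = 1001.95 m and 2√(Dt) = 2√(0.654 × 1450) = 61.59 m.
Argument (x−vt)/(2√(Dt)) = (960 − 1001.95)/61.59 = -0.6811; ½·erfc(-0.6811) = 0.8323.
C = 167 × 0.8323 = 139 mg/L.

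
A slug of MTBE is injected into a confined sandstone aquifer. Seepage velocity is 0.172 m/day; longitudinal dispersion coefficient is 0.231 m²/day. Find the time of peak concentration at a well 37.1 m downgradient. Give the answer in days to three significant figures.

For the 1D instantaneous-source solution, setting ∂C/∂t = 0 at fixed x gives v²t² + 2Dt − x² = 0, so t = (√(D² + v²x²) − D)/v².
√(D² + v²x²) = √(0.231² + 0.172² × 37.1²) = 6.385; v² = 0.029584.
t = (6.385 − 0.231)/0.029584 = 208 days (vs. the pure-advection estimate x/v = 216 d).

208 days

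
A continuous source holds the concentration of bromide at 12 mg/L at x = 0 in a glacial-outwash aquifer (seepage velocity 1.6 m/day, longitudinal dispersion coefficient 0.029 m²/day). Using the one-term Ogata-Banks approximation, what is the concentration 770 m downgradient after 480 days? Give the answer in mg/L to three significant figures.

4.23 mg/L

For a continuous step input, C/C₀ ≈ ½·erfc((x−vt)/(2√(Dt))).
vt = 1.6 × 480 = 768 m and 2√(Dt) = 2√(0.029 × 480) = 7.462 m.
Argument (x−vt)/(2√(Dt)) = (770 − 768)/7.462 = 0.2680; ½·erfc(0.2680) = 0.3523.
C = 12 × 0.3523 = 4.23 mg/L.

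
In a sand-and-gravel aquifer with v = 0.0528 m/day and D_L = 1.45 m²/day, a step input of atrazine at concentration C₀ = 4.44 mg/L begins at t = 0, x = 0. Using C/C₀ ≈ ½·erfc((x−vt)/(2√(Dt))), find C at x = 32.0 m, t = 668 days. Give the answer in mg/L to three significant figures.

For a continuous step input, C/C₀ ≈ ½·erfc((x−vt)/(2√(Dt))).
vt = 0.0528 × 668 = 35.2704 m and 2√(Dt) = 2√(1.45 × 668) = 62.24 m.
Argument (x−vt)/(2√(Dt)) = (32.0 − 35.2704)/62.24 = -0.05254; ½·erfc(-0.05254) = 0.5296.
C = 4.44 × 0.5296 = 2.35 mg/L.

2.35 mg/L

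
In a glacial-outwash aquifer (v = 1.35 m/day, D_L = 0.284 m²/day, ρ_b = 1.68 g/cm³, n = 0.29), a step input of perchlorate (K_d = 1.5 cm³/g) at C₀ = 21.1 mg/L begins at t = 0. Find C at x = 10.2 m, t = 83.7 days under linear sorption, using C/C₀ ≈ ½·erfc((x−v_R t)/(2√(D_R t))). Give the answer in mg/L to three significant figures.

15.7 mg/L

Retardation factor R = 1 + ρ_b·K_d/n = 1 + 1.68 × 1.5/0.29 = 9.690.
Sorption retards both mechanisms: v_R = v/R = 0.1393 m/day, D_R = D/R = 0.02931 m²/day.
v_R·t = 0.1393 × 83.7 = 11.65941 m; 2√(D_R t) = 3.133 m; argument = (10.2 − 11.65941)/3.133 = -0.4658.
C = C₀ × ½·erfc(-0.4658) = 21.1 × 0.7450 = 15.7 mg/L.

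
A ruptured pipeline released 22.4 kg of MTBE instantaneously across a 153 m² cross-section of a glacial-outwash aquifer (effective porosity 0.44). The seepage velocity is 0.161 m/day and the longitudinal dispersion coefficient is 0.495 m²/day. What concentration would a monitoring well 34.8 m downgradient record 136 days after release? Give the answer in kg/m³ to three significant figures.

For an instantaneous plane source, C(x,t) = M/(n_e·A·√(4πDt)) · exp(−(x−vt)²/(4Dt)), with n_e·A the pore (flow) area.
Plume center vt = 0.161 × 136 = 21.896 m, so the well at 34.8 m is 12.904 m downgradient of the peak.
√(4πDt) = 29.09 m, giving peak height M/(n_e·A·√(4πDt)) = 22.4/(0.44 × 153 × 29.09) = 0.01144 kg/m³.
(x−vt)²/(4Dt) = (12.904)²/(4 × 0.495 × 136) = 0.6184; exp(−0.6184) = 0.5388.
C = 0.01144 × 0.5388 = 0.00616 kg/m³.

0.00616 kg/m³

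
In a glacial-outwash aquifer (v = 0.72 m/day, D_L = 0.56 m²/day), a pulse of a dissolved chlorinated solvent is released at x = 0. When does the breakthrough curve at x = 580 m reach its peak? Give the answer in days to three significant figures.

For the 1D instantaneous-source solution, setting ∂C/∂t = 0 at fixed x gives v²t² + 2Dt − x² = 0, so t = (√(D² + v²x²) − D)/v².
√(D² + v²x²) = √(0.56² + 0.72² × 580²) = 417.6; v² = 0.5184.
t = (417.6 − 0.56)/0.5184 = 804 days (vs. the pure-advection estimate x/v = 806 d).

804 days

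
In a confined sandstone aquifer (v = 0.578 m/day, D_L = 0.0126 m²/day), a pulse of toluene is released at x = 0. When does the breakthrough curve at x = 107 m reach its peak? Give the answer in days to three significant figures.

185 days

For the 1D instantaneous-source solution, setting ∂C/∂t = 0 at fixed x gives v²t² + 2Dt − x² = 0, so t = (√(D² + v²x²) − D)/v².
√(D² + v²x²) = √(0.0126² + 0.578² × 107²) = 61.85; v² = 0.334084.
t = (61.85 − 0.0126)/0.334084 = 185 days (vs. the pure-advection estimate x/v = 185 d).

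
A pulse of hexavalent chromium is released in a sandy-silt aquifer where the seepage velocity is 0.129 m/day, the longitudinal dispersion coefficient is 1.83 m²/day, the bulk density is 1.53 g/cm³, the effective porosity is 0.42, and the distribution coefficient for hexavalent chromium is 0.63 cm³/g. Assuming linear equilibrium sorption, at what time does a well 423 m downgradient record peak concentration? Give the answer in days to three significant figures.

10400 days

Retardation factor R = 1 + ρ_b·K_d/n = 1 + 1.53 × 0.63/0.42 = 3.295.
Sorption retards both mechanisms: v_R = v/R = 0.03915 m/day, D_R = D/R = 0.5554 m²/day.
Peak time from v_R²t² + 2D_R t − x² = 0: t = (√(D_R² + v_R²x²) − D_R)/v_R².
√(D_R² + v_R²x²) = √(0.5554² + 0.03915² × 423²) = 16.57; v_R² = 0.001533.
t = (16.57 − 0.5554)/0.001533 = 10400 days.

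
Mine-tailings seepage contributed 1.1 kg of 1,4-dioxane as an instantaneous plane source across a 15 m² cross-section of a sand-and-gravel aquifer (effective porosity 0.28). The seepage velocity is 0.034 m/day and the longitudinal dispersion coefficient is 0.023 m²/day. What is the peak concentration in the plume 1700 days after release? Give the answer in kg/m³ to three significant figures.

The peak of an instantaneous 1D plume sits at x = vt; there the Gaussian factor is 1 and C_max = M/(n_e·A·√(4πDt)), where n_e·A is the pore area the mass is dissolved in.
√(4πDt) = √(4π × 0.023 × 1700) = 22.17 m, so C_max = 1.1/(0.28 × 15 × 22.17) = 0.0118 kg/m³.

0.0118 kg/m³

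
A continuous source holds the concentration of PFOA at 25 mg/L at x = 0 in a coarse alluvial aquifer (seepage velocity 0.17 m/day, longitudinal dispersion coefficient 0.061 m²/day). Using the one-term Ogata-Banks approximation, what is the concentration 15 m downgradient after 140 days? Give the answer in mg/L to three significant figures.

For a continuous step input, C/C₀ ≈ ½·erfc((x−vt)/(2√(Dt))).
vt = 0.17 × 140 = 23.8 m and 2√(Dt) = 2√(0.061 × 140) = 5.845 m.
Argument (x−vt)/(2√(Dt)) = (15 − 23.8)/5.845 = -1.506; ½·erfc(-1.506) = 0.9834.
C = 25 × 0.9834 = 24.6 mg/L.

24.6 mg/L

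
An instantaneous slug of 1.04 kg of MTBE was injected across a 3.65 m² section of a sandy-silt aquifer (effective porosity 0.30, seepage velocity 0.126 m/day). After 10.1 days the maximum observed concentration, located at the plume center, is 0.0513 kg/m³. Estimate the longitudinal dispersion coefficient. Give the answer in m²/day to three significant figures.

2.70 m²/day

At the plume center C_max = M/(n_e·A·√(4πDt)), so D = M²/(4πt·(n_e·A·C_max)²).
n_e·A·C_max = 0.30 × 3.65 × 0.0513 = 0.05617 kg/m.
D = 1.04²/(4π × 10.1 × 0.05617²) = 2.70 m²/day.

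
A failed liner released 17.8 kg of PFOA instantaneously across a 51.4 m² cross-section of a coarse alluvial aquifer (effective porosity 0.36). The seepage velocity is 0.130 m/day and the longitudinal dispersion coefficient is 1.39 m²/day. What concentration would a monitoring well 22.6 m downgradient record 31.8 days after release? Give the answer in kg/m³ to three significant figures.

For an instantaneous plane source, C(x,t) = M/(n_e·A·√(4πDt)) · exp(−(x−vt)²/(4Dt)), with n_e·A the pore (flow) area.
Plume center vt = 0.130 × 31.8 = 4.134 m, so the well at 22.6 m is 18.466 m downgradient of the peak.
√(4πDt) = 23.57 m, giving peak height M/(n_e·A·√(4πDt)) = 17.8/(0.36 × 51.4 × 23.57) = 0.04081 kg/m³.
(x−vt)²/(4Dt) = (18.466)²/(4 × 1.39 × 31.8) = 1.929; exp(−1.929) = 0.1453.
C = 0.04081 × 0.1453 = 0.00593 kg/m³.

0.00593 kg/m³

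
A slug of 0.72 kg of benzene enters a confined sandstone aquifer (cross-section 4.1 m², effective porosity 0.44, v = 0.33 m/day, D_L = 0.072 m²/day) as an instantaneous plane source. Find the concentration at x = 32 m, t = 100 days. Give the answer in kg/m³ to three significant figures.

0.0405 kg/m³

For an instantaneous plane source, C(x,t) = M/(n_e·A·√(4πDt)) · exp(−(x−vt)²/(4Dt)), with n_e·A the pore (flow) area.
Plume center vt = 0.33 × 100 = 33 m, so the well at 32 m is 1 m upgradient of the peak.
√(4πDt) = 9.512 m, giving peak height M/(n_e·A·√(4πDt)) = 0.72/(0.44 × 4.1 × 9.512) = 0.04196 kg/m³.
(x−vt)²/(4Dt) = (-1)²/(4 × 0.072 × 100) = 0.03472; exp(−0.03472) = 0.9659.
C = 0.04196 × 0.9659 = 0.0405 kg/m³.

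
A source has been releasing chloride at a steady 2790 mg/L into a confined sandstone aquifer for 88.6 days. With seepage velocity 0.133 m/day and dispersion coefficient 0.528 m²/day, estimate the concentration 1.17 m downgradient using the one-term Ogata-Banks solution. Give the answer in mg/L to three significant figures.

For a continuous step input, C/C₀ ≈ ½·erfc((x−vt)/(2√(Dt))).
vt = 0.133 × 88.6 = 11.7838 m and 2√(Dt) = 2√(0.528 × 88.6) = 13.68 m.
Argument (x−vt)/(2√(Dt)) = (1.17 − 11.7838)/13.68 = -0.7759; ½·erfc(-0.7759) = 0.8637.
C = 2790 × 0.8637 = 2410 mg/L.

2410 mg/L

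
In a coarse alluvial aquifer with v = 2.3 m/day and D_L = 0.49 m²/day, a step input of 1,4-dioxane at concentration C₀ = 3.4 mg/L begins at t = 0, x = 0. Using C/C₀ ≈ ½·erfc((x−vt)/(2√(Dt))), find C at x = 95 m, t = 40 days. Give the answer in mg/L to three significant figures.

For a continuous step input, C/C₀ ≈ ½·erfc((x−vt)/(2√(Dt))).
vt = 2.3 × 40 = 92 m and 2√(Dt) = 2√(0.49 × 40) = 8.854 m.
Argument (x−vt)/(2√(Dt)) = (95 − 92)/8.854 = 0.3388; ½·erfc(0.3388) = 0.3159.
C = 3.4 × 0.3159 = 1.07 mg/L.

1.07 mg/L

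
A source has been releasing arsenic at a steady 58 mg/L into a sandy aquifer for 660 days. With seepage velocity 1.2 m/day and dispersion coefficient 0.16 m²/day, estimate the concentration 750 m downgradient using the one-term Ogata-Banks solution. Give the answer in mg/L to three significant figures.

57.9 mg/L

For a continuous step input, C/C₀ ≈ ½·erfc((x−vt)/(2√(Dt))).
vt = 1.2 × 660 = 792 m and 2√(Dt) = 2√(0.16 × 660) = 20.55 m.
Argument (x−vt)/(2√(Dt)) = (750 − 792)/20.55 = -2.044; ½·erfc(-2.044) = 0.9981.
C = 58 × 0.9981 = 57.9 mg/L.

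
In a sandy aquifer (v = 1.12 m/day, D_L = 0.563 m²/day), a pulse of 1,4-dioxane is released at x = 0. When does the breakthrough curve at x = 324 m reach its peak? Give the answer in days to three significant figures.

For the 1D instantaneous-source solution, setting ∂C/∂t = 0 at fixed x gives v²t² + 2Dt − x² = 0, so t = (√(D² + v²x²) − D)/v².
√(D² + v²x²) = √(0.563² + 1.12² × 324²) = 362.9; v² = 1.2544.
t = (362.9 − 0.563)/1.2544 = 289 days (vs. the pure-advection estimate x/v = 289 d).

289 days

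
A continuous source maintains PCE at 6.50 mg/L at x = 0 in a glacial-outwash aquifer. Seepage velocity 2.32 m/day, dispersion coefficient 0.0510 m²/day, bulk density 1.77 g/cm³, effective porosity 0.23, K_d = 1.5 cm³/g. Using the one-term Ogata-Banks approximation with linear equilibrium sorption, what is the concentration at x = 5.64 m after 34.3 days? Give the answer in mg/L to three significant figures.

5.91 mg/L

Retardation factor R = 1 + ρ_b·K_d/n = 1 + 1.77 × 1.5/0.23 = 12.54.
Sorption retards both mechanisms: v_R = v/R = 0.1850 m/day, D_R = D/R = 0.004067 m²/day.
v_R·t = 0.1850 × 34.3 = 6.3455 m; 2√(D_R t) = 0.7470 m; argument = (5.64 − 6.3455)/0.7470 = -0.9444.
C = C₀ × ½·erfc(-0.9444) = 6.50 × 0.9092 = 5.91 mg/L.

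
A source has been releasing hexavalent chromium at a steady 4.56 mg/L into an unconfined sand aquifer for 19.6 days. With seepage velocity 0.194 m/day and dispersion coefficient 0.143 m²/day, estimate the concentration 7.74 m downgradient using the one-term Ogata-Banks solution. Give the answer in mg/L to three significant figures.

For a continuous step input, C/C₀ ≈ ½·erfc((x−vt)/(2√(Dt))).
vt = 0.194 × 19.6 = 3.8024 m and 2√(Dt) = 2√(0.143 × 19.6) = 3.348 m.
Argument (x−vt)/(2√(Dt)) = (7.74 − 3.8024)/3.348 = 1.176; ½·erfc(1.176) = 0.04814.
C = 4.56 × 0.04814 = 0.220 mg/L.

0.220 mg/L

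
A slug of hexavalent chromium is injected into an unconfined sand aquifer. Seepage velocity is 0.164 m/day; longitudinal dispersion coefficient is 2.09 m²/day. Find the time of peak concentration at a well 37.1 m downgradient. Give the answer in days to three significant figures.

161 days

For the 1D instantaneous-source solution, setting ∂C/∂t = 0 at fixed x gives v²t² + 2Dt − x² = 0, so t = (√(D² + v²x²) − D)/v².
√(D² + v²x²) = √(2.09² + 0.164² × 37.1²) = 6.433; v² = 0.026896.
t = (6.433 − 2.09)/0.026896 = 161 days (vs. the pure-advection estimate x/v = 226 d).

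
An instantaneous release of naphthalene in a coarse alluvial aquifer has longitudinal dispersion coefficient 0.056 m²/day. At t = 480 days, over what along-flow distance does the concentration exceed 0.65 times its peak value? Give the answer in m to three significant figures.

13.6 m

The plume is Gaussian with σ = √(2Dt) = √(2 × 0.056 × 480) = 7.332 m.
C/C_peak = exp(−Δx²/(2σ²)) = 0.65 ⇒ Δx = σ·√(−2 ln 0.65) = 7.332 × 0.9282 = 6.806 m.
Width = 2Δx = 13.6 m.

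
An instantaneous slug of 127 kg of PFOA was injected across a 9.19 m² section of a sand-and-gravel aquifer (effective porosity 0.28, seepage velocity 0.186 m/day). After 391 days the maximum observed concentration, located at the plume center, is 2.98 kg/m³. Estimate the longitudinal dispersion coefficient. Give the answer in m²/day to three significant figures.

0.0558 m²/day

At the plume center C_max = M/(n_e·A·√(4πDt)), so D = M²/(4πt·(n_e·A·C_max)²).
n_e·A·C_max = 0.28 × 9.19 × 2.98 = 7.668 kg/m.
D = 127²/(4π × 391 × 7.668²) = 0.0558 m²/day.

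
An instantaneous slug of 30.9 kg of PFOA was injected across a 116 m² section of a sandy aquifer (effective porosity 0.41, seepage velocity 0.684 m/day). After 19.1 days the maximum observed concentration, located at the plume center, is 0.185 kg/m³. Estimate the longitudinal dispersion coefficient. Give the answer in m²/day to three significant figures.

At the plume center C_max = M/(n_e·A·√(4πDt)), so D = M²/(4πt·(n_e·A·C_max)²).
n_e·A·C_max = 0.41 × 116 × 0.185 = 8.799 kg/m.
D = 30.9²/(4π × 19.1 × 8.799²) = 0.0514 m²/day.

0.0514 m²/day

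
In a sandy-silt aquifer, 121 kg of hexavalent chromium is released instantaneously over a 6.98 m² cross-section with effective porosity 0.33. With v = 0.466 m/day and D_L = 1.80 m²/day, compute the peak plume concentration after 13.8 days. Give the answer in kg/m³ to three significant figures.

The peak of an instantaneous 1D plume sits at x = vt; there the Gaussian factor is 1 and C_max = M/(n_e·A·√(4πDt)), where n_e·A is the pore area the mass is dissolved in.
√(4πDt) = √(4π × 1.80 × 13.8) = 17.67 m, so C_max = 121/(0.33 × 6.98 × 17.67) = 2.97 kg/m³.

2.97 kg/m³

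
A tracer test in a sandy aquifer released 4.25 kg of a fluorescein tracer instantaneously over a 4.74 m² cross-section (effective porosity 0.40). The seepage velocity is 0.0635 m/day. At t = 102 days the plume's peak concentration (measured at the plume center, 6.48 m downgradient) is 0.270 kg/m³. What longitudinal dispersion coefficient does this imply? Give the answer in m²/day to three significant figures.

At the plume center C_max = M/(n_e·A·√(4πDt)), so D = M²/(4πt·(n_e·A·C_max)²).
n_e·A·C_max = 0.40 × 4.74 × 0.270 = 0.5119 kg/m.
D = 4.25²/(4π × 102 × 0.5119²) = 0.0538 m²/day.

0.0538 m²/day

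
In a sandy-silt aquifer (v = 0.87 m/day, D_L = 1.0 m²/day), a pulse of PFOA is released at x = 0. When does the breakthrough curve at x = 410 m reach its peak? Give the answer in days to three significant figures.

470 days

For the 1D instantaneous-source solution, setting ∂C/∂t = 0 at fixed x gives v²t² + 2Dt − x² = 0, so t = (√(D² + v²x²) − D)/v².
√(D² + v²x²) = √(1.0² + 0.87² × 410²) = 356.7; v² = 0.7569.
t = (356.7 − 1.0)/0.7569 = 470 days (vs. the pure-advection estimate x/v = 471 d).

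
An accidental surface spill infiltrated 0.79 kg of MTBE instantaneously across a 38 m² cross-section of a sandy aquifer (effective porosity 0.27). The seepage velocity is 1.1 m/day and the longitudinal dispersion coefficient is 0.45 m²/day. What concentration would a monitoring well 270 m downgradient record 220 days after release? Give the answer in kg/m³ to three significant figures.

0.000301 kg/m³

For an instantaneous plane source, C(x,t) = M/(n_e·A·√(4πDt)) · exp(−(x−vt)²/(4Dt)), with n_e·A the pore (flow) area.
Plume center vt = 1.1 × 220 = 242 m, so the well at 270 m is 28 m downgradient of the peak.
√(4πDt) = 35.27 m, giving peak height M/(n_e·A·√(4πDt)) = 0.79/(0.27 × 38 × 35.27) = 0.002183 kg/m³.
(x−vt)²/(4Dt) = (28)²/(4 × 0.45 × 220) = 1.980; exp(−1.980) = 0.1381.
C = 0.002183 × 0.1381 = 0.000301 kg/m³.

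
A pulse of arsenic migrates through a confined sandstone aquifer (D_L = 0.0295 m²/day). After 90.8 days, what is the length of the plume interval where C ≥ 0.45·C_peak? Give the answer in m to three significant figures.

The plume is Gaussian with σ = √(2Dt) = √(2 × 0.0295 × 90.8) = 2.315 m.
C/C_peak = exp(−Δx²/(2σ²)) = 0.45 ⇒ Δx = σ·√(−2 ln 0.45) = 2.315 × 1.264 = 2.926 m.
Width = 2Δx = 5.85 m.

5.85 m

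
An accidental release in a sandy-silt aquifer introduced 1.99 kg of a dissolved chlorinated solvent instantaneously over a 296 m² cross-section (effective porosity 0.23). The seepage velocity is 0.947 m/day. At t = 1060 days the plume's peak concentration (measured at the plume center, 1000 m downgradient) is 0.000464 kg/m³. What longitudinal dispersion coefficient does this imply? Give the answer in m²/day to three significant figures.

At the plume center C_max = M/(n_e·A·√(4πDt)), so D = M²/(4πt·(n_e·A·C_max)²).
n_e·A·C_max = 0.23 × 296 × 0.000464 = 0.03159 kg/m.
D = 1.99²/(4π × 1060 × 0.03159²) = 0.298 m²/day.

0.298 m²/day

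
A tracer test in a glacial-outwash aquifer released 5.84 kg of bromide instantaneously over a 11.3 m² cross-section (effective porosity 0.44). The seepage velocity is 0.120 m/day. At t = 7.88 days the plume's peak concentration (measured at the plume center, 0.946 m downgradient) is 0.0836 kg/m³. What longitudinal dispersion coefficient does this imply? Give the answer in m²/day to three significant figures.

1.99 m²/day

At the plume center C_max = M/(n_e·A·√(4πDt)), so D = M²/(4πt·(n_e·A·C_max)²).
n_e·A·C_max = 0.44 × 11.3 × 0.0836 = 0.4157 kg/m.
D = 5.84²/(4π × 7.88 × 0.4157²) = 1.99 m²/day.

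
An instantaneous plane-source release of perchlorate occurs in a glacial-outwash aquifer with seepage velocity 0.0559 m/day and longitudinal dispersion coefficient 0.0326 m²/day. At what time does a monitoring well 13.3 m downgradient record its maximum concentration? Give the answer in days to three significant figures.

228 days

For the 1D instantaneous-source solution, setting ∂C/∂t = 0 at fixed x gives v²t² + 2Dt − x² = 0, so t = (√(D² + v²x²) − D)/v².
√(D² + v²x²) = √(0.0326² + 0.0559² × 13.3²) = 0.7442; v² = 0.00312481.
t = (0.7442 − 0.0326)/0.00312481 = 228 days (vs. the pure-advection estimate x/v = 238 d).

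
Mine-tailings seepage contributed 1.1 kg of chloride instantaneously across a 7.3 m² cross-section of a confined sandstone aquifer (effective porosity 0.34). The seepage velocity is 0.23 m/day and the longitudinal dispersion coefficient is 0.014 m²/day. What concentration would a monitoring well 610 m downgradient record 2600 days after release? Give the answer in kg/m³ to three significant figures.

For an instantaneous plane source, C(x,t) = M/(n_e·A·√(4πDt)) · exp(−(x−vt)²/(4Dt)), with n_e·A the pore (flow) area.
Plume center vt = 0.23 × 2600 = 598 m, so the well at 610 m is 12 m downgradient of the peak.
√(4πDt) = 21.39 m, giving peak height M/(n_e·A·√(4πDt)) = 1.1/(0.34 × 7.3 × 21.39) = 0.02072 kg/m³.
(x−vt)²/(4Dt) = (12)²/(4 × 0.014 × 2600) = 0.9890; exp(−0.9890) = 0.3719.
C = 0.02072 × 0.3719 = 0.00771 kg/m³.

0.00771 kg/m³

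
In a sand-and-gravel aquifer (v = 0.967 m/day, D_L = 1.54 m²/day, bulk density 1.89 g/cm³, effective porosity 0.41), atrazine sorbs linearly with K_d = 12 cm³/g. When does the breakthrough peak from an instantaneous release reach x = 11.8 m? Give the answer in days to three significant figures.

601 days

Retardation factor R = 1 + ρ_b·K_d/n = 1 + 1.89 × 12/0.41 = 56.32.
Sorption retards both mechanisms: v_R = v/R = 0.01717 m/day, D_R = D/R = 0.02734 m²/day.
Peak time from v_R²t² + 2D_R t − x² = 0: t = (√(D_R² + v_R²x²) − D_R)/v_R².
√(D_R² + v_R²x²) = √(0.02734² + 0.01717² × 11.8²) = 0.2044; v_R² = 0.0002948.
t = (0.2044 − 0.02734)/0.0002948 = 601 days.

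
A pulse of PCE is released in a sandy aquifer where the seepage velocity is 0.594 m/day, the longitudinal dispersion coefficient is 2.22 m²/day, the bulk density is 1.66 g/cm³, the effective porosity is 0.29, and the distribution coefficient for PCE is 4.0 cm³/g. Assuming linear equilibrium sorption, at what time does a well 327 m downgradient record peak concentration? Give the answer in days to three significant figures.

Retardation factor R = 1 + ρ_b·K_d/n = 1 + 1.66 × 4.0/0.29 = 23.90.
Sorption retards both mechanisms: v_R = v/R = 0.02485 m/day, D_R = D/R = 0.09289 m²/day.
Peak time from v_R²t² + 2D_R t − x² = 0: t = (√(D_R² + v_R²x²) − D_R)/v_R².
√(D_R² + v_R²x²) = √(0.09289² + 0.02485² × 327²) = 8.126; v_R² = 0.0006175.
t = (8.126 − 0.09289)/0.0006175 = 13000 days.

13000 days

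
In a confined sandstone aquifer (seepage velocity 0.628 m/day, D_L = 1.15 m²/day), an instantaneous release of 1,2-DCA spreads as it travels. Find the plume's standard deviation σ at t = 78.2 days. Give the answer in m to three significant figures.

Dispersive spreading gives a Gaussian with σ² = 2Dt; advection only shifts the center.
σ = √(2 × 1.15 × 78.2) = 13.4 m.

13.4 m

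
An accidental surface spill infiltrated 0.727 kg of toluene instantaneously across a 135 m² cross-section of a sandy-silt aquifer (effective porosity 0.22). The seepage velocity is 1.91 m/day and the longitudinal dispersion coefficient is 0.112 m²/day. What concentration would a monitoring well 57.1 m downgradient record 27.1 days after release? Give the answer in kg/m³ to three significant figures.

For an instantaneous plane source, C(x,t) = M/(n_e·A·√(4πDt)) · exp(−(x−vt)²/(4Dt)), with n_e·A the pore (flow) area.
Plume center vt = 1.91 × 27.1 = 51.761 m, so the well at 57.1 m is 5.339 m downgradient of the peak.
√(4πDt) = 6.176 m, giving peak height M/(n_e·A·√(4πDt)) = 0.727/(0.22 × 135 × 6.176) = 0.003963 kg/m³.
(x−vt)²/(4Dt) = (5.339)²/(4 × 0.112 × 27.1) = 2.348; exp(−2.348) = 0.09556.
C = 0.003963 × 0.09556 = 0.000379 kg/m³.

0.000379 kg/m³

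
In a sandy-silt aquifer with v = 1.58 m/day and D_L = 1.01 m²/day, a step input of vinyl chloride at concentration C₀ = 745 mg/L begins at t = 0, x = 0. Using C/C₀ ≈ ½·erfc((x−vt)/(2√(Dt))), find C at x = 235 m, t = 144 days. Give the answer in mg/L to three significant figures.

246 mg/L

For a continuous step input, C/C₀ ≈ ½·erfc((x−vt)/(2√(Dt))).
vt = 1.58 × 144 = 227.52 m and 2√(Dt) = 2√(1.01 × 144) = 24.12 m.
Argument (x−vt)/(2√(Dt)) = (235 − 227.52)/24.12 = 0.3101; ½·erfc(0.3101) = 0.3305.
C = 745 × 0.3305 = 246 mg/L.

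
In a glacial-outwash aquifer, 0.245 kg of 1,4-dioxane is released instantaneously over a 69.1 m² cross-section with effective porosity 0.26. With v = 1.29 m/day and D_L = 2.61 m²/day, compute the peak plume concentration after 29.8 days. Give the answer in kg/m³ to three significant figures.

The peak of an instantaneous 1D plume sits at x = vt; there the Gaussian factor is 1 and C_max = M/(n_e·A·√(4πDt)), where n_e·A is the pore area the mass is dissolved in.
√(4πDt) = √(4π × 2.61 × 29.8) = 31.26 m, so C_max = 0.245/(0.26 × 69.1 × 31.26) = 0.000436 kg/m³.

0.000436 kg/m³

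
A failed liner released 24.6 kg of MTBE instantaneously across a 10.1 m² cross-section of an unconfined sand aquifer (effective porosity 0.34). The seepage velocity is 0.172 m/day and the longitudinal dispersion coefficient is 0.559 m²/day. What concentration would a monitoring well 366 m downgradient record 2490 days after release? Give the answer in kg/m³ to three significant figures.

For an instantaneous plane source, C(x,t) = M/(n_e·A·√(4πDt)) · exp(−(x−vt)²/(4Dt)), with n_e·A the pore (flow) area.
Plume center vt = 0.172 × 2490 = 428.28 m, so the well at 366 m is 62.28 m upgradient of the peak.
√(4πDt) = 132.3 m, giving peak height M/(n_e·A·√(4πDt)) = 24.6/(0.34 × 10.1 × 132.3) = 0.05415 kg/m³.
(x−vt)²/(4Dt) = (-62.28)²/(4 × 0.559 × 2490) = 0.6967; exp(−0.6967) = 0.4982.
C = 0.05415 × 0.4982 = 0.0270 kg/m³.

0.0270 kg/m³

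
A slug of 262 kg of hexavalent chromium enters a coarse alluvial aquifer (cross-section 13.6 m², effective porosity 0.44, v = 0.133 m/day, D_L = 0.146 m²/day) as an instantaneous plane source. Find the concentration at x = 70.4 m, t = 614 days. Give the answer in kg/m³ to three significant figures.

For an instantaneous plane source, C(x,t) = M/(n_e·A·√(4πDt)) · exp(−(x−vt)²/(4Dt)), with n_e·A the pore (flow) area.
Plume center vt = 0.133 × 614 = 81.662 m, so the well at 70.4 m is 11.262 m upgradient of the peak.
√(4πDt) = 33.56 m, giving peak height M/(n_e·A·√(4πDt)) = 262/(0.44 × 13.6 × 33.56) = 1.305 kg/m³.
(x−vt)²/(4Dt) = (-11.262)²/(4 × 0.146 × 614) = 0.3537; exp(−0.3537) = 0.7021.
C = 1.305 × 0.7021 = 0.916 kg/m³.

0.916 kg/m³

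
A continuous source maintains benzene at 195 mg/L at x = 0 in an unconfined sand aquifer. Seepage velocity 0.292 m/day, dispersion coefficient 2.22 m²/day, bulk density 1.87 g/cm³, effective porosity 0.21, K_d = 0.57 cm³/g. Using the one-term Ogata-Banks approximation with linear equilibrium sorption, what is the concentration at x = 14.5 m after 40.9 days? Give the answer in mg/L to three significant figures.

Retardation factor R = 1 + ρ_b·K_d/n = 1 + 1.87 × 0.57/0.21 = 6.076.
Sorption retards both mechanisms: v_R = v/R = 0.04806 m/day, D_R = D/R = 0.3654 m²/day.
v_R·t = 0.04806 × 40.9 = 1.965654 m; 2√(D_R t) = 7.732 m; argument = (14.5 − 1.965654)/7.732 = 1.621.
C = C₀ × ½·erfc(1.621) = 195 × 0.01094 = 2.13 mg/L.

2.13 mg/L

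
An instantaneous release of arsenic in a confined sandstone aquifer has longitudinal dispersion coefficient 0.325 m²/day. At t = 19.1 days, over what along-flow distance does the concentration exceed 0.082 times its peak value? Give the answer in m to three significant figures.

15.8 m

The plume is Gaussian with σ = √(2Dt) = √(2 × 0.325 × 19.1) = 3.523 m.
C/C_peak = exp(−Δx²/(2σ²)) = 0.082 ⇒ Δx = σ·√(−2 ln 0.082) = 3.523 × 2.237 = 7.881 m.
Width = 2Δx = 15.8 m.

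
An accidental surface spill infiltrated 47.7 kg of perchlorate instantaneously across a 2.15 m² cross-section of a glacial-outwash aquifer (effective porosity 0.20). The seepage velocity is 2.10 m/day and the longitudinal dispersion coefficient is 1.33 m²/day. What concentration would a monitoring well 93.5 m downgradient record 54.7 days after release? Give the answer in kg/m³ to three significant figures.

For an instantaneous plane source, C(x,t) = M/(n_e·A·√(4πDt)) · exp(−(x−vt)²/(4Dt)), with n_e·A the pore (flow) area.
Plume center vt = 2.10 × 54.7 = 114.87 m, so the well at 93.5 m is 21.37 m upgradient of the peak.
√(4πDt) = 30.24 m, giving peak height M/(n_e·A·√(4πDt)) = 47.7/(0.20 × 2.15 × 30.24) = 3.668 kg/m³.
(x−vt)²/(4Dt) = (-21.37)²/(4 × 1.33 × 54.7) = 1.569; exp(−1.569) = 0.2083.
C = 3.668 × 0.2083 = 0.764 kg/m³.

0.764 kg/m³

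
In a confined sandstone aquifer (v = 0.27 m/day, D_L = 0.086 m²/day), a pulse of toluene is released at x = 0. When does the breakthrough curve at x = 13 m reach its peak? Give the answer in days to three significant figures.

47.0 days

For the 1D instantaneous-source solution, setting ∂C/∂t = 0 at fixed x gives v²t² + 2Dt − x² = 0, so t = (√(D² + v²x²) − D)/v².
√(D² + v²x²) = √(0.086² + 0.27² × 13²) = 3.511; v² = 0.0729.
t = (3.511 − 0.086)/0.0729 = 47.0 days (vs. the pure-advection estimate x/v = 48.1 d).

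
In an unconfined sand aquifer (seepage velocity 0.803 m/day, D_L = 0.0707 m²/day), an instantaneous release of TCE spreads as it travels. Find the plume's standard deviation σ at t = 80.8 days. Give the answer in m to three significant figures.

3.38 m

Dispersive spreading gives a Gaussian with σ² = 2Dt; advection only shifts the center.
σ = √(2 × 0.0707 × 80.8) = 3.38 m.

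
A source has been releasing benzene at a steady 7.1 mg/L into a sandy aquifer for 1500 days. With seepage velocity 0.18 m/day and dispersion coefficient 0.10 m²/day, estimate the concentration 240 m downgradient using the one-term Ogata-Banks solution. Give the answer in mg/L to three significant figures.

6.80 mg/L

For a continuous step input, C/C₀ ≈ ½·erfc((x−vt)/(2√(Dt))).
vt = 0.18 × 1500 = 270 m and 2√(Dt) = 2√(0.10 × 1500) = 24.49 m.
Argument (x−vt)/(2√(Dt)) = (240 − 270)/24.49 = -1.225; ½·erfc(-1.225) = 0.9584.
C = 7.1 × 0.9584 = 6.80 mg/L.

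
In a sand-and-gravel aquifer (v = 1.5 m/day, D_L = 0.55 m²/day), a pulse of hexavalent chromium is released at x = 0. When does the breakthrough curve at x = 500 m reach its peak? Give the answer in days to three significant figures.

333 days

For the 1D instantaneous-source solution, setting ∂C/∂t = 0 at fixed x gives v²t² + 2Dt − x² = 0, so t = (√(D² + v²x²) − D)/v².
√(D² + v²x²) = √(0.55² + 1.5² × 500²) = 750.0; v² = 2.25.
t = (750.0 − 0.55)/2.25 = 333 days (vs. the pure-advection estimate x/v = 333 d).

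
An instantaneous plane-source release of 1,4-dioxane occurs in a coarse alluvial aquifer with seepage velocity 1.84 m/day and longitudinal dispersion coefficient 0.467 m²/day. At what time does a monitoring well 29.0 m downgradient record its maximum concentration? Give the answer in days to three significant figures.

15.6 days

For the 1D instantaneous-source solution, setting ∂C/∂t = 0 at fixed x gives v²t² + 2Dt − x² = 0, so t = (√(D² + v²x²) − D)/v².
√(D² + v²x²) = √(0.467² + 1.84² × 29.0²) = 53.36; v² = 3.3856.
t = (53.36 − 0.467)/3.3856 = 15.6 days (vs. the pure-advection estimate x/v = 15.8 d).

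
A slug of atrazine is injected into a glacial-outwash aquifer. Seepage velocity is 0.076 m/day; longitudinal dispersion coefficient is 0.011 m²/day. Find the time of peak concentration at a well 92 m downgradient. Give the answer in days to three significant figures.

1210 days

For the 1D instantaneous-source solution, setting ∂C/∂t = 0 at fixed x gives v²t² + 2Dt − x² = 0, so t = (√(D² + v²x²) − D)/v².
√(D² + v²x²) = √(0.011² + 0.076² × 92²) = 6.992; v² = 0.005776.
t = (6.992 − 0.011)/0.005776 = 1210 days (vs. the pure-advection estimate x/v = 1210 d).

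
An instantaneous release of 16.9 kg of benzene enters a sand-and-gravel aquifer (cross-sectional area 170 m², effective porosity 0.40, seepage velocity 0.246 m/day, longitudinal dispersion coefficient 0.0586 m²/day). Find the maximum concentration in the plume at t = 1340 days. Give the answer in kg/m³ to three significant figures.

The peak of an instantaneous 1D plume sits at x = vt; there the Gaussian factor is 1 and C_max = M/(n_e·A·√(4πDt)), where n_e·A is the pore area the mass is dissolved in.
√(4πDt) = √(4π × 0.0586 × 1340) = 31.41 m, so C_max = 16.9/(0.40 × 170 × 31.41) = 0.00791 kg/m³.

0.00791 kg/m³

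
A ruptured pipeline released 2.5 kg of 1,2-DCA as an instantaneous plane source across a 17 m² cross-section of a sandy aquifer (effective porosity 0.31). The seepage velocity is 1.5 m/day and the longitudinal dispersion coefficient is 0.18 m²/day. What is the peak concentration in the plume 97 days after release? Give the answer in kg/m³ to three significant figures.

0.0320 kg/m³

The peak of an instantaneous 1D plume sits at x = vt; there the Gaussian factor is 1 and C_max = M/(n_e·A·√(4πDt)), where n_e·A is the pore area the mass is dissolved in.
√(4πDt) = √(4π × 0.18 × 97) = 14.81 m, so C_max = 2.5/(0.31 × 17 × 14.81) = 0.0320 kg/m³.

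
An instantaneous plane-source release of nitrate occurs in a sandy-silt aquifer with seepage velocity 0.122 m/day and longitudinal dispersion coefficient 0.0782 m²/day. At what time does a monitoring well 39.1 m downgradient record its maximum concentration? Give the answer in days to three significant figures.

315 days

For the 1D instantaneous-source solution, setting ∂C/∂t = 0 at fixed x gives v²t² + 2Dt − x² = 0, so t = (√(D² + v²x²) − D)/v².
√(D² + v²x²) = √(0.0782² + 0.122² × 39.1²) = 4.771; v² = 0.014884.
t = (4.771 − 0.0782)/0.014884 = 315 days (vs. the pure-advection estimate x/v = 320 d).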